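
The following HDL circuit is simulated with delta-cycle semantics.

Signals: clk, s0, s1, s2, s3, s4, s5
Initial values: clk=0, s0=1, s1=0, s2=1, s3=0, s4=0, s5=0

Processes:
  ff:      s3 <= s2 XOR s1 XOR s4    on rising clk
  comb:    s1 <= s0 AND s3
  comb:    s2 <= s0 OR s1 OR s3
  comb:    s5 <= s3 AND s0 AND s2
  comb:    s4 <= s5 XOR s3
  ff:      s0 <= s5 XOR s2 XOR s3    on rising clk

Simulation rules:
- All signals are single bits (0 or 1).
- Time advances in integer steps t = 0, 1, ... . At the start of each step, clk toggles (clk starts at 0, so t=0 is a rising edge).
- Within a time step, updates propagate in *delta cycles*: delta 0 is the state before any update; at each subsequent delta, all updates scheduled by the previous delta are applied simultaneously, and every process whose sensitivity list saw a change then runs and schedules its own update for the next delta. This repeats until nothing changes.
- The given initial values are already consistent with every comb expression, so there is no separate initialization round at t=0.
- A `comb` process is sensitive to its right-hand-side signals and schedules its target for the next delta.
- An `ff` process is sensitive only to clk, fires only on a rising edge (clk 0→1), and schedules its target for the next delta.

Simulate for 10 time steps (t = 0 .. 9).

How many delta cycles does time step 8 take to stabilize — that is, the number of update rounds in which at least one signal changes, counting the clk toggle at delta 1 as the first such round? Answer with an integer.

4

t0.Δ0 clk=0 s5=0 s2=1 s4=0 s3=0 s0=1 s1=0
t0.Δ1 clk=1 s5=0 s2=1 s4=0 s3=0 s0=1 s1=0
t0.Δ2 clk=1 s5=0 s2=1 s4=0 s3=1 s0=1 s1=0
t0.Δ3 clk=1 s5=1 s2=1 s4=1 s3=1 s0=1 s1=1
t0.Δ4 clk=1 s5=1 s2=1 s4=0 s3=1 s0=1 s1=1
t1.Δ0 clk=1 s5=1 s2=1 s4=0 s3=1 s0=1 s1=1
t1.Δ1 clk=0 s5=1 s2=1 s4=0 s3=1 s0=1 s1=1
t2.Δ0 clk=0 s5=1 s2=1 s4=0 s3=1 s0=1 s1=1
t2.Δ1 clk=1 s5=1 s2=1 s4=0 s3=1 s0=1 s1=1
t2.Δ2 clk=1 s5=1 s2=1 s4=0 s3=0 s0=1 s1=1
t2.Δ3 clk=1 s5=0 s2=1 s4=1 s3=0 s0=1 s1=0
t2.Δ4 clk=1 s5=0 s2=1 s4=0 s3=0 s0=1 s1=0
t3.Δ0 clk=1 s5=0 s2=1 s4=0 s3=0 s0=1 s1=0
t3.Δ1 clk=0 s5=0 s2=1 s4=0 s3=0 s0=1 s1=0
t4.Δ0 clk=0 s5=0 s2=1 s4=0 s3=0 s0=1 s1=0
t4.Δ1 clk=1 s5=0 s2=1 s4=0 s3=0 s0=1 s1=0
t4.Δ2 clk=1 s5=0 s2=1 s4=0 s3=1 s0=1 s1=0
t4.Δ3 clk=1 s5=1 s2=1 s4=1 s3=1 s0=1 s1=1
t4.Δ4 clk=1 s5=1 s2=1 s4=0 s3=1 s0=1 s1=1
t5.Δ0 clk=1 s5=1 s2=1 s4=0 s3=1 s0=1 s1=1
t5.Δ1 clk=0 s5=1 s2=1 s4=0 s3=1 s0=1 s1=1
t6.Δ0 clk=0 s5=1 s2=1 s4=0 s3=1 s0=1 s1=1
t6.Δ1 clk=1 s5=1 s2=1 s4=0 s3=1 s0=1 s1=1
t6.Δ2 clk=1 s5=1 s2=1 s4=0 s3=0 s0=1 s1=1
t6.Δ3 clk=1 s5=0 s2=1 s4=1 s3=0 s0=1 s1=0
t6.Δ4 clk=1 s5=0 s2=1 s4=0 s3=0 s0=1 s1=0
t7.Δ0 clk=1 s5=0 s2=1 s4=0 s3=0 s0=1 s1=0
t7.Δ1 clk=0 s5=0 s2=1 s4=0 s3=0 s0=1 s1=0
t8.Δ0 clk=0 s5=0 s2=1 s4=0 s3=0 s0=1 s1=0
t8.Δ1 clk=1 s5=0 s2=1 s4=0 s3=0 s0=1 s1=0
t8.Δ2 clk=1 s5=0 s2=1 s4=0 s3=1 s0=1 s1=0
t8.Δ3 clk=1 s5=1 s2=1 s4=1 s3=1 s0=1 s1=1
t8.Δ4 clk=1 s5=1 s2=1 s4=0 s3=1 s0=1 s1=1
t9.Δ0 clk=1 s5=1 s2=1 s4=0 s3=1 s0=1 s1=1
t9.Δ1 clk=0 s5=1 s2=1 s4=0 s3=1 s0=1 s1=1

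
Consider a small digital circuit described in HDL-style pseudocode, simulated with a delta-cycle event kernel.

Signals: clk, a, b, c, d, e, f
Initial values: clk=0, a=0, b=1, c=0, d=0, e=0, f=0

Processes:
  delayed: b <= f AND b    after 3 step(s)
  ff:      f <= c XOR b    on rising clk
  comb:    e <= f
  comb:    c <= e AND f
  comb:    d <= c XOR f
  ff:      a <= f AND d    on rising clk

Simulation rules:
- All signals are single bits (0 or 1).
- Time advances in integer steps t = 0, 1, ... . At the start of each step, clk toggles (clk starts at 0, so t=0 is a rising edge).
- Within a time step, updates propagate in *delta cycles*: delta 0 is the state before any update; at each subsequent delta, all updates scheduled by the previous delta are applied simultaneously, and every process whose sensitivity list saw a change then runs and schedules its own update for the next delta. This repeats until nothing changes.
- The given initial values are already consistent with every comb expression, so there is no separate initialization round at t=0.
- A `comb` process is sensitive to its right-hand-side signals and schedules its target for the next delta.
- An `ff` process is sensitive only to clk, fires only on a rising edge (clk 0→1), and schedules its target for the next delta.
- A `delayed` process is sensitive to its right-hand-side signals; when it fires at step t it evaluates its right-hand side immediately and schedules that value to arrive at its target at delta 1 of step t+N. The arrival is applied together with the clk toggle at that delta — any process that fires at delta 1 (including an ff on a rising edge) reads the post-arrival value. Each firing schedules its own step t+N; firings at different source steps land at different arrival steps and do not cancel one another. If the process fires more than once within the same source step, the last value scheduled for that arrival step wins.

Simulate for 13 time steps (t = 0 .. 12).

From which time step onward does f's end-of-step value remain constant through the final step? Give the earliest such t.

t0.Δ0 e=0 f=0 a=0 b=1 c=0 d=0 clk=0
t0.Δ1 e=0 f=0 a=0 b=1 c=0 d=0 clk=1
t0.Δ2 e=0 f=1 a=0 b=1 c=0 d=0 clk=1
t0.Δ3 e=1 f=1 a=0 b=1 c=0 d=1 clk=1
t0.Δ4 e=1 f=1 a=0 b=1 c=1 d=1 clk=1
t0.Δ5 e=1 f=1 a=0 b=1 c=1 d=0 clk=1
t1.Δ0 e=1 f=1 a=0 b=1 c=1 d=0 clk=1
t1.Δ1 e=1 f=1 a=0 b=1 c=1 d=0 clk=0
t2.Δ0 e=1 f=1 a=0 b=1 c=1 d=0 clk=0
t2.Δ1 e=1 f=1 a=0 b=1 c=1 d=0 clk=1
t2.Δ2 e=1 f=0 a=0 b=1 c=1 d=0 clk=1
t2.Δ3 e=0 f=0 a=0 b=1 c=0 d=1 clk=1
t2.Δ4 e=0 f=0 a=0 b=1 c=0 d=0 clk=1
t3.Δ0 e=0 f=0 a=0 b=1 c=0 d=0 clk=1
t3.Δ1 e=0 f=0 a=0 b=1 c=0 d=0 clk=0
t4.Δ0 e=0 f=0 a=0 b=1 c=0 d=0 clk=0
t4.Δ1 e=0 f=0 a=0 b=1 c=0 d=0 clk=1
t4.Δ2 e=0 f=1 a=0 b=1 c=0 d=0 clk=1
t4.Δ3 e=1 f=1 a=0 b=1 c=0 d=1 clk=1
t4.Δ4 e=1 f=1 a=0 b=1 c=1 d=1 clk=1
t4.Δ5 e=1 f=1 a=0 b=1 c=1 d=0 clk=1
t5.Δ0 e=1 f=1 a=0 b=1 c=1 d=0 clk=1
t5.Δ1 e=1 f=1 a=0 b=0 c=1 d=0 clk=0
t6.Δ0 e=1 f=1 a=0 b=0 c=1 d=0 clk=0
t6.Δ1 e=1 f=1 a=0 b=0 c=1 d=0 clk=1
t7.Δ0 e=1 f=1 a=0 b=0 c=1 d=0 clk=1
t7.Δ1 e=1 f=1 a=0 b=1 c=1 d=0 clk=0
t8.Δ0 e=1 f=1 a=0 b=1 c=1 d=0 clk=0
t8.Δ1 e=1 f=1 a=0 b=0 c=1 d=0 clk=1
t9.Δ0 e=1 f=1 a=0 b=0 c=1 d=0 clk=1
t9.Δ1 e=1 f=1 a=0 b=0 c=1 d=0 clk=0
t10.Δ0 e=1 f=1 a=0 b=0 c=1 d=0 clk=0
t10.Δ1 e=1 f=1 a=0 b=1 c=1 d=0 clk=1
t10.Δ2 e=1 f=0 a=0 b=1 c=1 d=0 clk=1
t10.Δ3 e=0 f=0 a=0 b=1 c=0 d=1 clk=1
t10.Δ4 e=0 f=0 a=0 b=1 c=0 d=0 clk=1
t11.Δ0 e=0 f=0 a=0 b=1 c=0 d=0 clk=1
t11.Δ1 e=0 f=0 a=0 b=0 c=0 d=0 clk=0
t12.Δ0 e=0 f=0 a=0 b=0 c=0 d=0 clk=0
t12.Δ1 e=0 f=0 a=0 b=0 c=0 d=0 clk=1

10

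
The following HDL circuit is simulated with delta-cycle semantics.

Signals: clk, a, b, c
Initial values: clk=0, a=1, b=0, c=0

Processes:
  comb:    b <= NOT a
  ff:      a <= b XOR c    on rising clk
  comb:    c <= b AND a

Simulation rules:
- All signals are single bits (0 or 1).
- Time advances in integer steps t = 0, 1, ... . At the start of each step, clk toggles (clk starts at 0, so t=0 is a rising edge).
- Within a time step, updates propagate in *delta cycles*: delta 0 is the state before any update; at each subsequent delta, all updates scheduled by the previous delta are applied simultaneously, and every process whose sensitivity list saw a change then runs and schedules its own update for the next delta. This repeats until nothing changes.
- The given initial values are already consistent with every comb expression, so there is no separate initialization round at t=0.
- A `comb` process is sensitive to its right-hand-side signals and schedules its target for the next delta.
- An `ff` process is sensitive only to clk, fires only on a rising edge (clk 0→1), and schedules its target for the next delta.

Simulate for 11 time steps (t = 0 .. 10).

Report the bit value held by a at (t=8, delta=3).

[bits: c,b,a,clk]
t=0: Δ0=0010 Δ1=0011 Δ2=0001 Δ3=0101 | 3Δ
t=1: Δ0=0101 Δ1=0100 | 1Δ
t=2: Δ0=0100 Δ1=0101 Δ2=0111 Δ3=1011 Δ4=0011 | 4Δ
t=3: Δ0=0011 Δ1=0010 | 1Δ
t=4: Δ0=0010 Δ1=0011 Δ2=0001 Δ3=0101 | 3Δ
t=5: Δ0=0101 Δ1=0100 | 1Δ
t=6: Δ0=0100 Δ1=0101 Δ2=0111 Δ3=1011 Δ4=0011 | 4Δ
t=7: Δ0=0011 Δ1=0010 | 1Δ
t=8: Δ0=0010 Δ1=0011 Δ2=0001 Δ3=0101 | 3Δ
t=9: Δ0=0101 Δ1=0100 | 1Δ
t=10: Δ0=0100 Δ1=0101 Δ2=0111 Δ3=1011 Δ4=0011 | 4Δ

0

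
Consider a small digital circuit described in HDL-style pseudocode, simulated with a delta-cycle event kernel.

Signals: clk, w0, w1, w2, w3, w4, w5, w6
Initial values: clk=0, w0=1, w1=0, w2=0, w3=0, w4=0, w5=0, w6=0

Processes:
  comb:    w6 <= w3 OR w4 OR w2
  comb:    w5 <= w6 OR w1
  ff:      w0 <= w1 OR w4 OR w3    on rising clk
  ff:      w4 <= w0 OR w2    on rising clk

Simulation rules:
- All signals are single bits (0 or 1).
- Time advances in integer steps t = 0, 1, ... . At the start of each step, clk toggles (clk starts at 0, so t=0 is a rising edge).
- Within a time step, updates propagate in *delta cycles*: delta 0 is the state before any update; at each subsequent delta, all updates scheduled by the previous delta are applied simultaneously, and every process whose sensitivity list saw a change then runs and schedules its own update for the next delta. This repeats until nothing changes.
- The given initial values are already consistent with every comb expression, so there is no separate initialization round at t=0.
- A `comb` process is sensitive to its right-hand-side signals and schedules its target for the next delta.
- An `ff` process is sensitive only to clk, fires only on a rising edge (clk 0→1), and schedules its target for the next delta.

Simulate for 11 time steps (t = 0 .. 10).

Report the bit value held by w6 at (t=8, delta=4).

1

[bits: w5,w2,w3,w6,w1,w0,w4,clk]
t=0: Δ0=00000100 Δ1=00000101 Δ2=00000011 Δ3=00010011 Δ4=10010011 | 4Δ
t=1: Δ0=10010011 Δ1=10010010 | 1Δ
t=2: Δ0=10010010 Δ1=10010011 Δ2=10010101 Δ3=10000101 Δ4=00000101 | 4Δ
t=3: Δ0=00000101 Δ1=00000100 | 1Δ
t=4: Δ0=00000100 Δ1=00000101 Δ2=00000011 Δ3=00010011 Δ4=10010011 | 4Δ
t=5: Δ0=10010011 Δ1=10010010 | 1Δ
t=6: Δ0=10010010 Δ1=10010011 Δ2=10010101 Δ3=10000101 Δ4=00000101 | 4Δ
t=7: Δ0=00000101 Δ1=00000100 | 1Δ
t=8: Δ0=00000100 Δ1=00000101 Δ2=00000011 Δ3=00010011 Δ4=10010011 | 4Δ
t=9: Δ0=10010011 Δ1=10010010 | 1Δ
t=10: Δ0=10010010 Δ1=10010011 Δ2=10010101 Δ3=10000101 Δ4=00000101 | 4Δ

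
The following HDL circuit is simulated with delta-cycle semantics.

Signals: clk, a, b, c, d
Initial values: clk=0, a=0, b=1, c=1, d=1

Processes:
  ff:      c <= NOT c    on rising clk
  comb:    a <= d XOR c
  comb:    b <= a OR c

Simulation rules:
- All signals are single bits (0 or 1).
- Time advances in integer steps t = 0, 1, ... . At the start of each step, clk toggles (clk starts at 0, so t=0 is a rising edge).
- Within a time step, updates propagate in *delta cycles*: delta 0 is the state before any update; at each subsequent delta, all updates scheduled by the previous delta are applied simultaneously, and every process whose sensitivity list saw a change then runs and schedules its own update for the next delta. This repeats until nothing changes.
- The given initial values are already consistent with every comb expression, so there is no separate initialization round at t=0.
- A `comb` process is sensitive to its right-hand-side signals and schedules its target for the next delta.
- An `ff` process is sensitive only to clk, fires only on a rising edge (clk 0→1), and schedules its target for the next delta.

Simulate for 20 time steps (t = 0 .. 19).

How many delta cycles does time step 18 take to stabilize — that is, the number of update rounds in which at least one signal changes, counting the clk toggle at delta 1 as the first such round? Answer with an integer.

3

t0.Δ0 clk=0 d=1 a=0 c=1 b=1
t0.Δ1 clk=1 d=1 a=0 c=1 b=1
t0.Δ2 clk=1 d=1 a=0 c=0 b=1
t0.Δ3 clk=1 d=1 a=1 c=0 b=0
t0.Δ4 clk=1 d=1 a=1 c=0 b=1
t1.Δ0 clk=1 d=1 a=1 c=0 b=1
t1.Δ1 clk=0 d=1 a=1 c=0 b=1
t2.Δ0 clk=0 d=1 a=1 c=0 b=1
t2.Δ1 clk=1 d=1 a=1 c=0 b=1
t2.Δ2 clk=1 d=1 a=1 c=1 b=1
t2.Δ3 clk=1 d=1 a=0 c=1 b=1
t3.Δ0 clk=1 d=1 a=0 c=1 b=1
t3.Δ1 clk=0 d=1 a=0 c=1 b=1
t4.Δ0 clk=0 d=1 a=0 c=1 b=1
t4.Δ1 clk=1 d=1 a=0 c=1 b=1
t4.Δ2 clk=1 d=1 a=0 c=0 b=1
t4.Δ3 clk=1 d=1 a=1 c=0 b=0
t4.Δ4 clk=1 d=1 a=1 c=0 b=1
t5.Δ0 clk=1 d=1 a=1 c=0 b=1
t5.Δ1 clk=0 d=1 a=1 c=0 b=1
t6.Δ0 clk=0 d=1 a=1 c=0 b=1
t6.Δ1 clk=1 d=1 a=1 c=0 b=1
t6.Δ2 clk=1 d=1 a=1 c=1 b=1
t6.Δ3 clk=1 d=1 a=0 c=1 b=1
t7.Δ0 clk=1 d=1 a=0 c=1 b=1
t7.Δ1 clk=0 d=1 a=0 c=1 b=1
t8.Δ0 clk=0 d=1 a=0 c=1 b=1
t8.Δ1 clk=1 d=1 a=0 c=1 b=1
t8.Δ2 clk=1 d=1 a=0 c=0 b=1
t8.Δ3 clk=1 d=1 a=1 c=0 b=0
t8.Δ4 clk=1 d=1 a=1 c=0 b=1
t9.Δ0 clk=1 d=1 a=1 c=0 b=1
t9.Δ1 clk=0 d=1 a=1 c=0 b=1
t10.Δ0 clk=0 d=1 a=1 c=0 b=1
t10.Δ1 clk=1 d=1 a=1 c=0 b=1
t10.Δ2 clk=1 d=1 a=1 c=1 b=1
t10.Δ3 clk=1 d=1 a=0 c=1 b=1
t11.Δ0 clk=1 d=1 a=0 c=1 b=1
t11.Δ1 clk=0 d=1 a=0 c=1 b=1
t12.Δ0 clk=0 d=1 a=0 c=1 b=1
t12.Δ1 clk=1 d=1 a=0 c=1 b=1
t12.Δ2 clk=1 d=1 a=0 c=0 b=1
t12.Δ3 clk=1 d=1 a=1 c=0 b=0
t12.Δ4 clk=1 d=1 a=1 c=0 b=1
t13.Δ0 clk=1 d=1 a=1 c=0 b=1
t13.Δ1 clk=0 d=1 a=1 c=0 b=1
t14.Δ0 clk=0 d=1 a=1 c=0 b=1
t14.Δ1 clk=1 d=1 a=1 c=0 b=1
t14.Δ2 clk=1 d=1 a=1 c=1 b=1
t14.Δ3 clk=1 d=1 a=0 c=1 b=1
t15.Δ0 clk=1 d=1 a=0 c=1 b=1
t15.Δ1 clk=0 d=1 a=0 c=1 b=1
t16.Δ0 clk=0 d=1 a=0 c=1 b=1
t16.Δ1 clk=1 d=1 a=0 c=1 b=1
t16.Δ2 clk=1 d=1 a=0 c=0 b=1
t16.Δ3 clk=1 d=1 a=1 c=0 b=0
t16.Δ4 clk=1 d=1 a=1 c=0 b=1
t17.Δ0 clk=1 d=1 a=1 c=0 b=1
t17.Δ1 clk=0 d=1 a=1 c=0 b=1
t18.Δ0 clk=0 d=1 a=1 c=0 b=1
t18.Δ1 clk=1 d=1 a=1 c=0 b=1
t18.Δ2 clk=1 d=1 a=1 c=1 b=1
t18.Δ3 clk=1 d=1 a=0 c=1 b=1
t19.Δ0 clk=1 d=1 a=0 c=1 b=1
t19.Δ1 clk=0 d=1 a=0 c=1 b=1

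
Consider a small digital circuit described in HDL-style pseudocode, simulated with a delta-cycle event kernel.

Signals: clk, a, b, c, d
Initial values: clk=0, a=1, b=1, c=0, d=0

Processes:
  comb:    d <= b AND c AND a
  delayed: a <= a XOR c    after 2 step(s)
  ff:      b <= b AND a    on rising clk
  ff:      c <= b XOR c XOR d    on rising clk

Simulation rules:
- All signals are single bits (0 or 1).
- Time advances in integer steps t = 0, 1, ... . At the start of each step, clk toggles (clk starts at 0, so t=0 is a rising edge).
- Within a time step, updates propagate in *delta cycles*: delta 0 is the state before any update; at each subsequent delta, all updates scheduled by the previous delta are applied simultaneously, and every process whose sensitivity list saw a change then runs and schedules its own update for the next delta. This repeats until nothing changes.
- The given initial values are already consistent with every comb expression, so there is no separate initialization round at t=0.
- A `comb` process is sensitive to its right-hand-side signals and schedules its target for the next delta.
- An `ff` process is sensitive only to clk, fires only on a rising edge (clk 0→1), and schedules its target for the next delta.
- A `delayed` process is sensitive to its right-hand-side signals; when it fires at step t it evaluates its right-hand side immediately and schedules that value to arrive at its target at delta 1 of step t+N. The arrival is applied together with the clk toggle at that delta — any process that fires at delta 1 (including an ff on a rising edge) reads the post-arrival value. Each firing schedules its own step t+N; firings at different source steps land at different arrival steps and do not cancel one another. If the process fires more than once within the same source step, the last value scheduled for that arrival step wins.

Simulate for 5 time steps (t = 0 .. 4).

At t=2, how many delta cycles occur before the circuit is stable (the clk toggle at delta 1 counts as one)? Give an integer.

t=0 Δ0: b=1 d=0 clk=0 a=1 c=0
  Δ1: clk:0→1
  Δ2: c:0→1
  Δ3: d:0→1
  (3Δ to stable)
t=1 Δ0: b=1 d=1 clk=1 a=1 c=1
  Δ1: clk:1→0
  (1Δ to stable)
t=2 Δ0: b=1 d=1 clk=0 a=1 c=1
  Δ1: clk:0→1, a:1→0
  Δ2: b:1→0, d:1→0
  (2Δ to stable)
t=3 Δ0: b=0 d=0 clk=1 a=0 c=1
  Δ1: clk:1→0
  (1Δ to stable)
t=4 Δ0: b=0 d=0 clk=0 a=0 c=1
  Δ1: clk:0→1, a:0→1
  (1Δ to stable)

2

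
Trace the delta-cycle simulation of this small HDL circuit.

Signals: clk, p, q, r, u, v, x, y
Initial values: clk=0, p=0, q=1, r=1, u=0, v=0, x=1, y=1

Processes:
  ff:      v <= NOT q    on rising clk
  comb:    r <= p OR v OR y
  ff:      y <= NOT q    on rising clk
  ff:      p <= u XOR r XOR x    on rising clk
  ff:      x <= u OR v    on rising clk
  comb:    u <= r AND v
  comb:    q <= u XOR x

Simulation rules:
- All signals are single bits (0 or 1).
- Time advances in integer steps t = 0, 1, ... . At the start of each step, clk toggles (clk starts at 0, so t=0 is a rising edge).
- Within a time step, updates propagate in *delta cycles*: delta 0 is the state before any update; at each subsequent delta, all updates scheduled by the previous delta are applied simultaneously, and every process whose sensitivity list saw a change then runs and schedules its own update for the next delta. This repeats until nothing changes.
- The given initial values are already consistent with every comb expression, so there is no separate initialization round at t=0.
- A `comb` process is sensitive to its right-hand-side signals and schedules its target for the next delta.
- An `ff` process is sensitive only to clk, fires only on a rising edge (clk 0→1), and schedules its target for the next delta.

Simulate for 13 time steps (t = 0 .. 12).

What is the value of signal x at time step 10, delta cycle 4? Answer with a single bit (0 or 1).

1

[bits: q,v,x,y,r,p,u,clk]
t=0: Δ0=10111000 Δ1=10111001 Δ2=10001001 Δ3=00000001 | 3Δ
t=1: Δ0=00000001 Δ1=00000000 | 1Δ
t=2: Δ0=00000000 Δ1=00000001 Δ2=01010001 Δ3=01011001 Δ4=01011011 Δ5=11011011 | 5Δ
t=3: Δ0=11011011 Δ1=11011010 | 1Δ
t=4: Δ0=11011010 Δ1=11011011 Δ2=10101011 Δ3=00100001 Δ4=10100001 | 4Δ
t=5: Δ0=10100001 Δ1=10100000 | 1Δ
t=6: Δ0=10100000 Δ1=10100001 Δ2=10000101 Δ3=00001101 | 3Δ
t=7: Δ0=00001101 Δ1=00001100 | 1Δ
t=8: Δ0=00001100 Δ1=00001101 Δ2=01011101 Δ3=01011111 Δ4=11011111 | 4Δ
t=9: Δ0=11011111 Δ1=11011110 | 1Δ
t=10: Δ0=11011110 Δ1=11011111 Δ2=10101011 Δ3=00100001 Δ4=10100001 | 4Δ
t=11: Δ0=10100001 Δ1=10100000 | 1Δ
t=12: Δ0=10100000 Δ1=10100001 Δ2=10000101 Δ3=00001101 | 3Δ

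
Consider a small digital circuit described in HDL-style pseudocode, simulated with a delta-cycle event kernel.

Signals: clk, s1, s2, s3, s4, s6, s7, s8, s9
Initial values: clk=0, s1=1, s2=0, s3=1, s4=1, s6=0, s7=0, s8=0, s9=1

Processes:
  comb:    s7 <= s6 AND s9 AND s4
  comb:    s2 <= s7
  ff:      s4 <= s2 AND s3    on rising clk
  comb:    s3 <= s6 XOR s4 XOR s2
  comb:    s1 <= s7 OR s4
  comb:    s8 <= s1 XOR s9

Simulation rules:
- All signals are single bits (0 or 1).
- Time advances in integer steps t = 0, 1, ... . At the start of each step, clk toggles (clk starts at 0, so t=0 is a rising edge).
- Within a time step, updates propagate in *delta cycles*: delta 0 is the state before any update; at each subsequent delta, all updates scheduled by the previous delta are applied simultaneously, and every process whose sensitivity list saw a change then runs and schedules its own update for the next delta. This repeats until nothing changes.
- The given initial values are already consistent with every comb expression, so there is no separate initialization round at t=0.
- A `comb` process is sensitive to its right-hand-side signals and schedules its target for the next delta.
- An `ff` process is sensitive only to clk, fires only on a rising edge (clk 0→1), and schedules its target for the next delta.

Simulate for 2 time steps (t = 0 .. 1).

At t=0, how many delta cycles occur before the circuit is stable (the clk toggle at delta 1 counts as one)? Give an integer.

[bits: clk,s4,s3,s1,s6,s8,s7,s9,s2]
t=0: Δ0=011100010 Δ1=111100010 Δ2=101100010 Δ3=100000010 Δ4=100001010 | 4Δ
t=1: Δ0=100001010 Δ1=000001010 | 1Δ

4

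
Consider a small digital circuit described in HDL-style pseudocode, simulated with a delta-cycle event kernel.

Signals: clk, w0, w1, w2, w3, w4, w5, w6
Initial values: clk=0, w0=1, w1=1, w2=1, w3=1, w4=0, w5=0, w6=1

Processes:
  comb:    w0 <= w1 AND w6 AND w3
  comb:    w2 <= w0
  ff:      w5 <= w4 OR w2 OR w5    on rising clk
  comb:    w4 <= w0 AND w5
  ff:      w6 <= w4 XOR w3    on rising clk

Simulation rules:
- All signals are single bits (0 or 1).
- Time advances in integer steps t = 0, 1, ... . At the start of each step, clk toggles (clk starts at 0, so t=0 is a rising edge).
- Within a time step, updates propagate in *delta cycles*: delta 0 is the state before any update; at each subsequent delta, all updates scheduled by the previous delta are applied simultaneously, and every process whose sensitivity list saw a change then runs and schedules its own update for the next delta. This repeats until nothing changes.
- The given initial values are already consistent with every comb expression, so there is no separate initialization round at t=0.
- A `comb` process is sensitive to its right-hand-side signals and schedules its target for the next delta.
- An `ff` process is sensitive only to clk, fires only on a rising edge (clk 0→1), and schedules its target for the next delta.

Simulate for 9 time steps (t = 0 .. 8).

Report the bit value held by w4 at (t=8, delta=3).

t0.Δ0 w1=1 w5=0 w3=1 w4=0 w0=1 w2=1 clk=0 w6=1
t0.Δ1 w1=1 w5=0 w3=1 w4=0 w0=1 w2=1 clk=1 w6=1
t0.Δ2 w1=1 w5=1 w3=1 w4=0 w0=1 w2=1 clk=1 w6=1
t0.Δ3 w1=1 w5=1 w3=1 w4=1 w0=1 w2=1 clk=1 w6=1
t1.Δ0 w1=1 w5=1 w3=1 w4=1 w0=1 w2=1 clk=1 w6=1
t1.Δ1 w1=1 w5=1 w3=1 w4=1 w0=1 w2=1 clk=0 w6=1
t2.Δ0 w1=1 w5=1 w3=1 w4=1 w0=1 w2=1 clk=0 w6=1
t2.Δ1 w1=1 w5=1 w3=1 w4=1 w0=1 w2=1 clk=1 w6=1
t2.Δ2 w1=1 w5=1 w3=1 w4=1 w0=1 w2=1 clk=1 w6=0
t2.Δ3 w1=1 w5=1 w3=1 w4=1 w0=0 w2=1 clk=1 w6=0
t2.Δ4 w1=1 w5=1 w3=1 w4=0 w0=0 w2=0 clk=1 w6=0
t3.Δ0 w1=1 w5=1 w3=1 w4=0 w0=0 w2=0 clk=1 w6=0
t3.Δ1 w1=1 w5=1 w3=1 w4=0 w0=0 w2=0 clk=0 w6=0
t4.Δ0 w1=1 w5=1 w3=1 w4=0 w0=0 w2=0 clk=0 w6=0
t4.Δ1 w1=1 w5=1 w3=1 w4=0 w0=0 w2=0 clk=1 w6=0
t4.Δ2 w1=1 w5=1 w3=1 w4=0 w0=0 w2=0 clk=1 w6=1
t4.Δ3 w1=1 w5=1 w3=1 w4=0 w0=1 w2=0 clk=1 w6=1
t4.Δ4 w1=1 w5=1 w3=1 w4=1 w0=1 w2=1 clk=1 w6=1
t5.Δ0 w1=1 w5=1 w3=1 w4=1 w0=1 w2=1 clk=1 w6=1
t5.Δ1 w1=1 w5=1 w3=1 w4=1 w0=1 w2=1 clk=0 w6=1
t6.Δ0 w1=1 w5=1 w3=1 w4=1 w0=1 w2=1 clk=0 w6=1
t6.Δ1 w1=1 w5=1 w3=1 w4=1 w0=1 w2=1 clk=1 w6=1
t6.Δ2 w1=1 w5=1 w3=1 w4=1 w0=1 w2=1 clk=1 w6=0
t6.Δ3 w1=1 w5=1 w3=1 w4=1 w0=0 w2=1 clk=1 w6=0
t6.Δ4 w1=1 w5=1 w3=1 w4=0 w0=0 w2=0 clk=1 w6=0
t7.Δ0 w1=1 w5=1 w3=1 w4=0 w0=0 w2=0 clk=1 w6=0
t7.Δ1 w1=1 w5=1 w3=1 w4=0 w0=0 w2=0 clk=0 w6=0
t8.Δ0 w1=1 w5=1 w3=1 w4=0 w0=0 w2=0 clk=0 w6=0
t8.Δ1 w1=1 w5=1 w3=1 w4=0 w0=0 w2=0 clk=1 w6=0
t8.Δ2 w1=1 w5=1 w3=1 w4=0 w0=0 w2=0 clk=1 w6=1
t8.Δ3 w1=1 w5=1 w3=1 w4=0 w0=1 w2=0 clk=1 w6=1
t8.Δ4 w1=1 w5=1 w3=1 w4=1 w0=1 w2=1 clk=1 w6=1

0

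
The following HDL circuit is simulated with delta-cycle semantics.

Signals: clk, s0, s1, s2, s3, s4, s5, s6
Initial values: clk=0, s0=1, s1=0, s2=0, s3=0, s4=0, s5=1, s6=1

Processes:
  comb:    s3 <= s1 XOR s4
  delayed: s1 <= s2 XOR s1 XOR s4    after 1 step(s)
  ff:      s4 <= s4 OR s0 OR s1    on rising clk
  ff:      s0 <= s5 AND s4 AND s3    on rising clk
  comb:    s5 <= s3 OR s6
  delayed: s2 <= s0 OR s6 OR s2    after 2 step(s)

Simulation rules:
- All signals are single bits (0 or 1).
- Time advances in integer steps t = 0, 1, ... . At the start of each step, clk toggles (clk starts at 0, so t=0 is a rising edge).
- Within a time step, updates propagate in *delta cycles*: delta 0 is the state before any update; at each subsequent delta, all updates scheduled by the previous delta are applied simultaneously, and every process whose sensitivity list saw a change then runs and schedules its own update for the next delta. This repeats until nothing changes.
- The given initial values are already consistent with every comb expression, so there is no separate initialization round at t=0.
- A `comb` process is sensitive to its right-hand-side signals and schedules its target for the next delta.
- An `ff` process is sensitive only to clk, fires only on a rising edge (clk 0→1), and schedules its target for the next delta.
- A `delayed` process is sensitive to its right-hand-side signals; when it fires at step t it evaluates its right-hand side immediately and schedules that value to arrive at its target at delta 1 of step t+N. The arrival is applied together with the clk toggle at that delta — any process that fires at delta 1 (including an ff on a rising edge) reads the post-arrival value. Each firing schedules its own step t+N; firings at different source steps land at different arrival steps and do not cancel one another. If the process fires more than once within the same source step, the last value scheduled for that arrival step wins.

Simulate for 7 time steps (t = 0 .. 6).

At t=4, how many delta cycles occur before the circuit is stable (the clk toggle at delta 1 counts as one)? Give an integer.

t=0 Δ0: s6=1 s5=1 clk=0 s0=1 s3=0 s4=0 s2=0 s1=0
  Δ1: clk:0→1
  Δ2: s0:1→0, s4:0→1
  Δ3: s3:0→1
  (3Δ to stable)
t=1 Δ0: s6=1 s5=1 clk=1 s0=0 s3=1 s4=1 s2=0 s1=0
  Δ1: clk:1→0, s1:0→1
  Δ2: s3:1→0
  (2Δ to stable)
t=2 Δ0: s6=1 s5=1 clk=0 s0=0 s3=0 s4=1 s2=0 s1=1
  Δ1: clk:0→1, s2:0→1, s1:1→0
  Δ2: s3:0→1
  (2Δ to stable)
t=3 Δ0: s6=1 s5=1 clk=1 s0=0 s3=1 s4=1 s2=1 s1=0
  Δ1: clk:1→0
  (1Δ to stable)
t=4 Δ0: s6=1 s5=1 clk=0 s0=0 s3=1 s4=1 s2=1 s1=0
  Δ1: clk:0→1
  Δ2: s0:0→1
  (2Δ to stable)
t=5 Δ0: s6=1 s5=1 clk=1 s0=1 s3=1 s4=1 s2=1 s1=0
  Δ1: clk:1→0
  (1Δ to stable)
t=6 Δ0: s6=1 s5=1 clk=0 s0=1 s3=1 s4=1 s2=1 s1=0
  Δ1: clk:0→1
  (1Δ to stable)

2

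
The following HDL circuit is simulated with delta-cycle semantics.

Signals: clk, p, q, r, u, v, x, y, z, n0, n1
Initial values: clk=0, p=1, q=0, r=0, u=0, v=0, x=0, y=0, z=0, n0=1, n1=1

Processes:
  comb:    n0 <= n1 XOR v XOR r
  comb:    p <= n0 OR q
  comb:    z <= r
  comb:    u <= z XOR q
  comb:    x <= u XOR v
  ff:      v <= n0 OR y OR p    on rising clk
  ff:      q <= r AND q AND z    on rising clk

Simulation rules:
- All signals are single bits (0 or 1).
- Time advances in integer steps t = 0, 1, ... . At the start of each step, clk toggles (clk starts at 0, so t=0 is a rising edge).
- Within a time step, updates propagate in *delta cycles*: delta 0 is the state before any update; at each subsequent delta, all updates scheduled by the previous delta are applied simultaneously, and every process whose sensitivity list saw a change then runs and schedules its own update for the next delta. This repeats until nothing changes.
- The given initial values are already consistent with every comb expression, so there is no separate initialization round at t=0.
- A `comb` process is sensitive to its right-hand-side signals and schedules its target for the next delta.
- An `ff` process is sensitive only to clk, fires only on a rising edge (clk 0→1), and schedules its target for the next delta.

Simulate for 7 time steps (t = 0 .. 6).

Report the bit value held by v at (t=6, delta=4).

t0.Δ0 q=0 p=1 z=0 v=0 r=0 n0=1 u=0 n1=1 x=0 clk=0 y=0
t0.Δ1 q=0 p=1 z=0 v=0 r=0 n0=1 u=0 n1=1 x=0 clk=1 y=0
t0.Δ2 q=0 p=1 z=0 v=1 r=0 n0=1 u=0 n1=1 x=0 clk=1 y=0
t0.Δ3 q=0 p=1 z=0 v=1 r=0 n0=0 u=0 n1=1 x=1 clk=1 y=0
t0.Δ4 q=0 p=0 z=0 v=1 r=0 n0=0 u=0 n1=1 x=1 clk=1 y=0
t1.Δ0 q=0 p=0 z=0 v=1 r=0 n0=0 u=0 n1=1 x=1 clk=1 y=0
t1.Δ1 q=0 p=0 z=0 v=1 r=0 n0=0 u=0 n1=1 x=1 clk=0 y=0
t2.Δ0 q=0 p=0 z=0 v=1 r=0 n0=0 u=0 n1=1 x=1 clk=0 y=0
t2.Δ1 q=0 p=0 z=0 v=1 r=0 n0=0 u=0 n1=1 x=1 clk=1 y=0
t2.Δ2 q=0 p=0 z=0 v=0 r=0 n0=0 u=0 n1=1 x=1 clk=1 y=0
t2.Δ3 q=0 p=0 z=0 v=0 r=0 n0=1 u=0 n1=1 x=0 clk=1 y=0
t2.Δ4 q=0 p=1 z=0 v=0 r=0 n0=1 u=0 n1=1 x=0 clk=1 y=0
t3.Δ0 q=0 p=1 z=0 v=0 r=0 n0=1 u=0 n1=1 x=0 clk=1 y=0
t3.Δ1 q=0 p=1 z=0 v=0 r=0 n0=1 u=0 n1=1 x=0 clk=0 y=0
t4.Δ0 q=0 p=1 z=0 v=0 r=0 n0=1 u=0 n1=1 x=0 clk=0 y=0
t4.Δ1 q=0 p=1 z=0 v=0 r=0 n0=1 u=0 n1=1 x=0 clk=1 y=0
t4.Δ2 q=0 p=1 z=0 v=1 r=0 n0=1 u=0 n1=1 x=0 clk=1 y=0
t4.Δ3 q=0 p=1 z=0 v=1 r=0 n0=0 u=0 n1=1 x=1 clk=1 y=0
t4.Δ4 q=0 p=0 z=0 v=1 r=0 n0=0 u=0 n1=1 x=1 clk=1 y=0
t5.Δ0 q=0 p=0 z=0 v=1 r=0 n0=0 u=0 n1=1 x=1 clk=1 y=0
t5.Δ1 q=0 p=0 z=0 v=1 r=0 n0=0 u=0 n1=1 x=1 clk=0 y=0
t6.Δ0 q=0 p=0 z=0 v=1 r=0 n0=0 u=0 n1=1 x=1 clk=0 y=0
t6.Δ1 q=0 p=0 z=0 v=1 r=0 n0=0 u=0 n1=1 x=1 clk=1 y=0
t6.Δ2 q=0 p=0 z=0 v=0 r=0 n0=0 u=0 n1=1 x=1 clk=1 y=0
t6.Δ3 q=0 p=0 z=0 v=0 r=0 n0=1 u=0 n1=1 x=0 clk=1 y=0
t6.Δ4 q=0 p=1 z=0 v=0 r=0 n0=1 u=0 n1=1 x=0 clk=1 y=0

0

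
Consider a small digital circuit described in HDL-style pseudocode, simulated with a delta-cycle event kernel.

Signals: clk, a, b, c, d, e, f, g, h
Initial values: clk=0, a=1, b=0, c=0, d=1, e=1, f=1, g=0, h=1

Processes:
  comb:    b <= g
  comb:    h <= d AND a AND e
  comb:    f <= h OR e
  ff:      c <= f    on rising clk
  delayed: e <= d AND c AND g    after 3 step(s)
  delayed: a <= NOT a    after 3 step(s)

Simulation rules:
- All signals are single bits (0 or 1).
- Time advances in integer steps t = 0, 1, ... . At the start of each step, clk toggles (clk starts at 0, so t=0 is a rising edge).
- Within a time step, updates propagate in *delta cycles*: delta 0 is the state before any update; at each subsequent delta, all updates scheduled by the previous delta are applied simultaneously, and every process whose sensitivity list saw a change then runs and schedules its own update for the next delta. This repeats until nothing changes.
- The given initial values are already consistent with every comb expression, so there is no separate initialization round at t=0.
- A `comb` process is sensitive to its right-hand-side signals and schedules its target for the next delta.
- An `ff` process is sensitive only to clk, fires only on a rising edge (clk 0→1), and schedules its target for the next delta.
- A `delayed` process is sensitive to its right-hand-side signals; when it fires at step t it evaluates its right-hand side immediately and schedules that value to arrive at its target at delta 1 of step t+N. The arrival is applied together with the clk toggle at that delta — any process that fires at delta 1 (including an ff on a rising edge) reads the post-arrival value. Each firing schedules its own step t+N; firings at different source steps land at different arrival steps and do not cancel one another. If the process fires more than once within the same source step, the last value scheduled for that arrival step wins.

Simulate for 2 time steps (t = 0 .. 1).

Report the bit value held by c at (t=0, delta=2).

t=0 Δ0: e=1 b=0 a=1 f=1 clk=0 c=0 d=1 h=1 g=0
  Δ1: clk:0→1
  Δ2: c:0→1
  (2Δ to stable)
t=1 Δ0: e=1 b=0 a=1 f=1 clk=1 c=1 d=1 h=1 g=0
  Δ1: clk:1→0
  (1Δ to stable)

1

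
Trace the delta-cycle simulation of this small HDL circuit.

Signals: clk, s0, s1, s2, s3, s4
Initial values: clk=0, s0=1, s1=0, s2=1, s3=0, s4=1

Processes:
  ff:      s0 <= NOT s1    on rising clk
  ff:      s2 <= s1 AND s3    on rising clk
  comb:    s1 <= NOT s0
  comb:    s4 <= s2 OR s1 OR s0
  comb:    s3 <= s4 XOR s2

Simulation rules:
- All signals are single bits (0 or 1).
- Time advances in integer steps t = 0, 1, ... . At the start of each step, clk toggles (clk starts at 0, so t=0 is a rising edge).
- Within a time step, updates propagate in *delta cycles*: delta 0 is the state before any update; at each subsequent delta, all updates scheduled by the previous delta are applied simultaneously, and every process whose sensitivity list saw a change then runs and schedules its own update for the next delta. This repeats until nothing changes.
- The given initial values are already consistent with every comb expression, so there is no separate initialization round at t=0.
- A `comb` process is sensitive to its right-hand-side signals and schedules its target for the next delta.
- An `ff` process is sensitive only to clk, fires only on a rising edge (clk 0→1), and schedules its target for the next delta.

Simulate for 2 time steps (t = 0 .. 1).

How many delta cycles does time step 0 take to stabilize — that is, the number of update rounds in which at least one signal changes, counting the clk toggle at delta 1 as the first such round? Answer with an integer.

[bits: s1,s4,clk,s3,s0,s2]
t=0: Δ0=010011 Δ1=011011 Δ2=011010 Δ3=011110 | 3Δ
t=1: Δ0=011110 Δ1=010110 | 1Δ

3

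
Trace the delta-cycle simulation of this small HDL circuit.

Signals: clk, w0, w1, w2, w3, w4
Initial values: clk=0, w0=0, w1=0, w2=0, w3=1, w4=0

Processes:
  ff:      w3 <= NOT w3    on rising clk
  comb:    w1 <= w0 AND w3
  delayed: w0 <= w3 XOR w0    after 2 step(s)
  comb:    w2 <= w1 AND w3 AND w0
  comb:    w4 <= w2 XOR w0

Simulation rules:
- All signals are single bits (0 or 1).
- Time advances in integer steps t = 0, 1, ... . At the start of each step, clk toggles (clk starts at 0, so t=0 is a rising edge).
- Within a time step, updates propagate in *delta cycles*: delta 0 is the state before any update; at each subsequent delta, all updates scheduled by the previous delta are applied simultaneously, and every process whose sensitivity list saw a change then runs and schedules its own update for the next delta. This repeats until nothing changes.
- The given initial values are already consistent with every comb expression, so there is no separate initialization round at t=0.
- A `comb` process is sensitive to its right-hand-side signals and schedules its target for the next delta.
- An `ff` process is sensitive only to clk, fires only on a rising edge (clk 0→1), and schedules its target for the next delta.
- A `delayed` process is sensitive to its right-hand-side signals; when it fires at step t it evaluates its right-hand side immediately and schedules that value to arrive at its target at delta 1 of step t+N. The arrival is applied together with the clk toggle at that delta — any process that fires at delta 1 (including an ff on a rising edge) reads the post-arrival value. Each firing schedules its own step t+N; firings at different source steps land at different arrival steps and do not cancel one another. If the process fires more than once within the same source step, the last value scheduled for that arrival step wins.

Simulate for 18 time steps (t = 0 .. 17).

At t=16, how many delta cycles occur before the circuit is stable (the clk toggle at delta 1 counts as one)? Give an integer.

t0.Δ0 w2=0 w0=0 clk=0 w1=0 w4=0 w3=1
t0.Δ1 w2=0 w0=0 clk=1 w1=0 w4=0 w3=1
t0.Δ2 w2=0 w0=0 clk=1 w1=0 w4=0 w3=0
t1.Δ0 w2=0 w0=0 clk=1 w1=0 w4=0 w3=0
t1.Δ1 w2=0 w0=0 clk=0 w1=0 w4=0 w3=0
t2.Δ0 w2=0 w0=0 clk=0 w1=0 w4=0 w3=0
t2.Δ1 w2=0 w0=0 clk=1 w1=0 w4=0 w3=0
t2.Δ2 w2=0 w0=0 clk=1 w1=0 w4=0 w3=1
t3.Δ0 w2=0 w0=0 clk=1 w1=0 w4=0 w3=1
t3.Δ1 w2=0 w0=0 clk=0 w1=0 w4=0 w3=1
t4.Δ0 w2=0 w0=0 clk=0 w1=0 w4=0 w3=1
t4.Δ1 w2=0 w0=1 clk=1 w1=0 w4=0 w3=1
t4.Δ2 w2=0 w0=1 clk=1 w1=1 w4=1 w3=0
t4.Δ3 w2=0 w0=1 clk=1 w1=0 w4=1 w3=0
t5.Δ0 w2=0 w0=1 clk=1 w1=0 w4=1 w3=0
t5.Δ1 w2=0 w0=1 clk=0 w1=0 w4=1 w3=0
t6.Δ0 w2=0 w0=1 clk=0 w1=0 w4=1 w3=0
t6.Δ1 w2=0 w0=1 clk=1 w1=0 w4=1 w3=0
t6.Δ2 w2=0 w0=1 clk=1 w1=0 w4=1 w3=1
t6.Δ3 w2=0 w0=1 clk=1 w1=1 w4=1 w3=1
t6.Δ4 w2=1 w0=1 clk=1 w1=1 w4=1 w3=1
t6.Δ5 w2=1 w0=1 clk=1 w1=1 w4=0 w3=1
t7.Δ0 w2=1 w0=1 clk=1 w1=1 w4=0 w3=1
t7.Δ1 w2=1 w0=1 clk=0 w1=1 w4=0 w3=1
t8.Δ0 w2=1 w0=1 clk=0 w1=1 w4=0 w3=1
t8.Δ1 w2=1 w0=0 clk=1 w1=1 w4=0 w3=1
t8.Δ2 w2=0 w0=0 clk=1 w1=0 w4=1 w3=0
t8.Δ3 w2=0 w0=0 clk=1 w1=0 w4=0 w3=0
t9.Δ0 w2=0 w0=0 clk=1 w1=0 w4=0 w3=0
t9.Δ1 w2=0 w0=0 clk=0 w1=0 w4=0 w3=0
t10.Δ0 w2=0 w0=0 clk=0 w1=0 w4=0 w3=0
t10.Δ1 w2=0 w0=0 clk=1 w1=0 w4=0 w3=0
t10.Δ2 w2=0 w0=0 clk=1 w1=0 w4=0 w3=1
t11.Δ0 w2=0 w0=0 clk=1 w1=0 w4=0 w3=1
t11.Δ1 w2=0 w0=0 clk=0 w1=0 w4=0 w3=1
t12.Δ0 w2=0 w0=0 clk=0 w1=0 w4=0 w3=1
t12.Δ1 w2=0 w0=1 clk=1 w1=0 w4=0 w3=1
t12.Δ2 w2=0 w0=1 clk=1 w1=1 w4=1 w3=0
t12.Δ3 w2=0 w0=1 clk=1 w1=0 w4=1 w3=0
t13.Δ0 w2=0 w0=1 clk=1 w1=0 w4=1 w3=0
t13.Δ1 w2=0 w0=1 clk=0 w1=0 w4=1 w3=0
t14.Δ0 w2=0 w0=1 clk=0 w1=0 w4=1 w3=0
t14.Δ1 w2=0 w0=1 clk=1 w1=0 w4=1 w3=0
t14.Δ2 w2=0 w0=1 clk=1 w1=0 w4=1 w3=1
t14.Δ3 w2=0 w0=1 clk=1 w1=1 w4=1 w3=1
t14.Δ4 w2=1 w0=1 clk=1 w1=1 w4=1 w3=1
t14.Δ5 w2=1 w0=1 clk=1 w1=1 w4=0 w3=1
t15.Δ0 w2=1 w0=1 clk=1 w1=1 w4=0 w3=1
t15.Δ1 w2=1 w0=1 clk=0 w1=1 w4=0 w3=1
t16.Δ0 w2=1 w0=1 clk=0 w1=1 w4=0 w3=1
t16.Δ1 w2=1 w0=0 clk=1 w1=1 w4=0 w3=1
t16.Δ2 w2=0 w0=0 clk=1 w1=0 w4=1 w3=0
t16.Δ3 w2=0 w0=0 clk=1 w1=0 w4=0 w3=0
t17.Δ0 w2=0 w0=0 clk=1 w1=0 w4=0 w3=0
t17.Δ1 w2=0 w0=0 clk=0 w1=0 w4=0 w3=0

3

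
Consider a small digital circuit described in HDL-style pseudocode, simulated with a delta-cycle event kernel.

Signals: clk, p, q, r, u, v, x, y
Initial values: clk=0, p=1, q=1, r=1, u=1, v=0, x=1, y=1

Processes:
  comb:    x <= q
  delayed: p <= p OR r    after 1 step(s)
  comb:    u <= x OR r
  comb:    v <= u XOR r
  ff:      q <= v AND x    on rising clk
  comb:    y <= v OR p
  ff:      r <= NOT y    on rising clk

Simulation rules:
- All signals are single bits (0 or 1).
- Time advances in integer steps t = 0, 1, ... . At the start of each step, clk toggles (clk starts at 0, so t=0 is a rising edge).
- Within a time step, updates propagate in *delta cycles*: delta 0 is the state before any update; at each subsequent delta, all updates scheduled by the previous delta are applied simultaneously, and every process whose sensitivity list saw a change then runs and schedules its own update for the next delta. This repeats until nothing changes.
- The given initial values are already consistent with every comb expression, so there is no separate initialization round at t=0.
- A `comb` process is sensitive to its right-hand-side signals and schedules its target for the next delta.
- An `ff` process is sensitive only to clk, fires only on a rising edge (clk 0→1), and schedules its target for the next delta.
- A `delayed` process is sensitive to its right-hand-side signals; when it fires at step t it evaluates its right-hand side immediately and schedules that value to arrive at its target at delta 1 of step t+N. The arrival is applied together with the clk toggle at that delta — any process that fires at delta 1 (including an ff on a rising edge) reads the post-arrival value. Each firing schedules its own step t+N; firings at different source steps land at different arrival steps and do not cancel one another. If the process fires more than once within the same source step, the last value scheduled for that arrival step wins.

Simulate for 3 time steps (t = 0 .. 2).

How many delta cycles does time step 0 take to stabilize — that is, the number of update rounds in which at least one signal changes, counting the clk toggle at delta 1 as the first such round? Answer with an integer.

5

[bits: u,y,p,q,x,v,clk,r]
t=0: Δ0=11111001 Δ1=11111011 Δ2=11101010 Δ3=11100110 Δ4=01100110 Δ5=01100010 | 5Δ
t=1: Δ0=01100010 Δ1=01100000 | 1Δ
t=2: Δ0=01100000 Δ1=01100010 | 1Δ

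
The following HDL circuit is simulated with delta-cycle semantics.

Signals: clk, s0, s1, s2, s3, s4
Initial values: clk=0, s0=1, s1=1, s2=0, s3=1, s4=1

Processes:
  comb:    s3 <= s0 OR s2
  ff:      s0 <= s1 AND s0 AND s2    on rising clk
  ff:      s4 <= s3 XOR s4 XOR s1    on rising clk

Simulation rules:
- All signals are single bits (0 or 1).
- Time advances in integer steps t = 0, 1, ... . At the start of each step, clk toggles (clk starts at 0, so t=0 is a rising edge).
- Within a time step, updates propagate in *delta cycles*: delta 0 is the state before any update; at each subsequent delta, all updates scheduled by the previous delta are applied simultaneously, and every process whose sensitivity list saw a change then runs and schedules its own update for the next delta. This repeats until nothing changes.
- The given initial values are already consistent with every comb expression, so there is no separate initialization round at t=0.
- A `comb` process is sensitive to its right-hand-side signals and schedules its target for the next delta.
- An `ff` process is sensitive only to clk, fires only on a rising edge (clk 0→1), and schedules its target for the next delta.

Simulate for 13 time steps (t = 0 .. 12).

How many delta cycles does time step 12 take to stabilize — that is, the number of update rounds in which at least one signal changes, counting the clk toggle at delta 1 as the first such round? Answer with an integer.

[bits: s1,s0,s4,clk,s2,s3]
t=0: Δ0=111001 Δ1=111101 Δ2=101101 Δ3=101100 | 3Δ
t=1: Δ0=101100 Δ1=101000 | 1Δ
t=2: Δ0=101000 Δ1=101100 Δ2=100100 | 2Δ
t=3: Δ0=100100 Δ1=100000 | 1Δ
t=4: Δ0=100000 Δ1=100100 Δ2=101100 | 2Δ
t=5: Δ0=101100 Δ1=101000 | 1Δ
t=6: Δ0=101000 Δ1=101100 Δ2=100100 | 2Δ
t=7: Δ0=100100 Δ1=100000 | 1Δ
t=8: Δ0=100000 Δ1=100100 Δ2=101100 | 2Δ
t=9: Δ0=101100 Δ1=101000 | 1Δ
t=10: Δ0=101000 Δ1=101100 Δ2=100100 | 2Δ
t=11: Δ0=100100 Δ1=100000 | 1Δ
t=12: Δ0=100000 Δ1=100100 Δ2=101100 | 2Δ

2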